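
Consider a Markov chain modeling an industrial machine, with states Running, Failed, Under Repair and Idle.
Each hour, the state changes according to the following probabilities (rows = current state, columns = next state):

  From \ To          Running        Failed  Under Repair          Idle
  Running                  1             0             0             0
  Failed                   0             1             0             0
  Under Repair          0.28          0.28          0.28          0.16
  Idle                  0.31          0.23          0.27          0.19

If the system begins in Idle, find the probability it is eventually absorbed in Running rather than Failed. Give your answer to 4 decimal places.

0.5533

Let h(s) be the probability of absorption at Running starting from transient state s. Then h(Running) = 1 and h(Failed) = 0. By first-step analysis:
h(Under Repair) = 0.28·1 + 0.28·0 + 0.28·h(Under Repair) + 0.16·h(Idle)
h(Idle) = 0.31·1 + 0.23·0 + 0.27·h(Under Repair) + 0.19·h(Idle)
Solving: h(Under Repair) = 0.5119, h(Idle) = 0.5533.
Starting from Idle, the probability is 0.5533.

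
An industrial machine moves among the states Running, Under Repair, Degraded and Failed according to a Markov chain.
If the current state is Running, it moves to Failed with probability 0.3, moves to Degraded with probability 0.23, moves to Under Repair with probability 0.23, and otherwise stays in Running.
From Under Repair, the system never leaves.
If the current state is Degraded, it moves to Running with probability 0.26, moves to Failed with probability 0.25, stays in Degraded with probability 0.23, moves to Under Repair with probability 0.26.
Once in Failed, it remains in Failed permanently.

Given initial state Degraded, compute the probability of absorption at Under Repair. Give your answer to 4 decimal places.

Let h(s) be the probability of absorption at Under Repair starting from transient state s. Then h(Under Repair) = 1 and h(Failed) = 0. By first-step analysis:
h(Running) = 0.24·h(Running) + 0.23·1 + 0.23·h(Degraded) + 0.3·0
h(Degraded) = 0.26·h(Running) + 0.26·1 + 0.23·h(Degraded) + 0.25·0
Solving: h(Running) = 0.4509, h(Degraded) = 0.4899.
Starting from Degraded, the probability is 0.4899.

0.4899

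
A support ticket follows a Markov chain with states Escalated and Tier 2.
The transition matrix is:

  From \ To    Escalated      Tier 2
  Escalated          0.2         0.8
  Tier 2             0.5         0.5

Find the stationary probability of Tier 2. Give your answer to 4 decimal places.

Let the stationary distribution be π with π = πP and π_1 + π_2 = 1.
π_1 = 0.2·π_1 + 0.5·π_2
Solving with the normalization constraint gives π = (0.3846, 0.6154).
So the stationary probability of Tier 2 is 0.6154.

0.6154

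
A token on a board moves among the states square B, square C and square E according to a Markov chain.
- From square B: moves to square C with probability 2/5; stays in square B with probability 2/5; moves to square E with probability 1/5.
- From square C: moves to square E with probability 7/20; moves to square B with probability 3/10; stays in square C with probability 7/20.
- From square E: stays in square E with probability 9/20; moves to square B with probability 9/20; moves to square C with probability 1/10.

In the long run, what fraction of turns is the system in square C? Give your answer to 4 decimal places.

Let the stationary distribution be π with π = πP and π_1 + π_2 + π_3 = 1.
π_1 = 0.4·π_1 + 0.3·π_2 + 0.45·π_3
π_2 = 0.4·π_1 + 0.35·π_2 + 0.1·π_3
Solving with the normalization constraint gives π = (0.3874, 0.2883, 0.3243).
So the stationary probability of square C is 0.2883.

0.2883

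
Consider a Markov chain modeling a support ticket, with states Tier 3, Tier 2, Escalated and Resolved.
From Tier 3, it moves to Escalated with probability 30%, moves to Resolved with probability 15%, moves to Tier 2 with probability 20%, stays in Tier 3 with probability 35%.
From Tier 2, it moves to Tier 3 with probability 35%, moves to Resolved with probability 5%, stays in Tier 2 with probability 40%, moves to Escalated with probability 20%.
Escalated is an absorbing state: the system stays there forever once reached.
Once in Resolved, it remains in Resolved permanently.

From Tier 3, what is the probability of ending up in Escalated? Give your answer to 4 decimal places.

0.6875

Let h(s) be the probability of absorption at Escalated starting from transient state s. Then h(Escalated) = 1 and h(Resolved) = 0. By first-step analysis:
h(Tier 3) = 0.35·h(Tier 3) + 0.2·h(Tier 2) + 0.3·1 + 0.15·0
h(Tier 2) = 0.35·h(Tier 3) + 0.4·h(Tier 2) + 0.2·1 + 0.05·0
Solving: h(Tier 3) = 0.6875, h(Tier 2) = 0.7344.
Starting from Tier 3, the probability is 0.6875.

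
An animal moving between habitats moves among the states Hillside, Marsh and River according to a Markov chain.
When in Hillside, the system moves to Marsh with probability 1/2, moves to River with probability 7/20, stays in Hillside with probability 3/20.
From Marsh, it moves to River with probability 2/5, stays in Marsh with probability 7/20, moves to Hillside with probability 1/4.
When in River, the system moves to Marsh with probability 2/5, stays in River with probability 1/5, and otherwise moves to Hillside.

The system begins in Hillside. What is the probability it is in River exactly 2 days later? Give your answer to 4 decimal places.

Sum over the intermediate state after 1 day:
P = P(Hillside→Hillside)·P(Hillside→River) + P(Hillside→Marsh)·P(Marsh→River) + P(Hillside→River)·P(River→River)
  = 0.15×0.35 + 0.5×0.4 + 0.35×0.2
  = 0.0525 + 0.2000 + 0.0700 = 0.3225

0.3225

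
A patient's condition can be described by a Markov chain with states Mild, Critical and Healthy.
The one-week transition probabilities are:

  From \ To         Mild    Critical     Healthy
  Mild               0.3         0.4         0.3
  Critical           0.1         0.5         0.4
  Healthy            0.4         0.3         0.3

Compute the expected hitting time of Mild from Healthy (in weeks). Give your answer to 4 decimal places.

Let t(s) be the expected number of weeks to first reach Mild from state s, with t(Mild) = 0. Conditioning on the first week:
t(Critical) = 1 + 0.5·t(Critical) + 0.4·t(Healthy)
t(Healthy) = 1 + 0.3·t(Critical) + 0.3·t(Healthy)
Solving: t(Critical) = 4.7826, t(Healthy) = 3.4783.
Expected weeks from Healthy to Mild: 3.4783.

3.4783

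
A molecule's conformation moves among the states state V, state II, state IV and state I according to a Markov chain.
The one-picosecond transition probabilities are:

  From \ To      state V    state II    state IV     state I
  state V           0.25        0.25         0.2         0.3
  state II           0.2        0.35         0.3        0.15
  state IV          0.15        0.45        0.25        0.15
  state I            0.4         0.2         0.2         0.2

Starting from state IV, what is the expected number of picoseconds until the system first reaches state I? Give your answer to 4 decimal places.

5.6140

Let t(s) be the expected number of picoseconds to first reach state I from state s, with t(state I) = 0. Conditioning on the first picosecond:
t(state V) = 1 + 0.25·t(state V) + 0.25·t(state II) + 0.2·t(state IV)
t(state II) = 1 + 0.2·t(state V) + 0.35·t(state II) + 0.3·t(state IV)
t(state IV) = 1 + 0.15·t(state V) + 0.45·t(state II) + 0.25·t(state IV)
Solving: t(state V) = 4.6877, t(state II) = 5.5719, t(state IV) = 5.6140.
Expected picoseconds from state IV to state I: 5.6140.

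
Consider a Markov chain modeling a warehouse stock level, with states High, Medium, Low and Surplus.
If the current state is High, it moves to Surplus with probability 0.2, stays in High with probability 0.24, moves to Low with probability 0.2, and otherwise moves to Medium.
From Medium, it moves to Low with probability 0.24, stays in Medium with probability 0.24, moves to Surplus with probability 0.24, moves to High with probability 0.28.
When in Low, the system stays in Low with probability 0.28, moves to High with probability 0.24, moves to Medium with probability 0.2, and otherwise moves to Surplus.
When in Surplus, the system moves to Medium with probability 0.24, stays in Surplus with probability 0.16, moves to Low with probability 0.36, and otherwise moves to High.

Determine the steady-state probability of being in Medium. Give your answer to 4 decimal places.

Let the stationary distribution be π with π = πP and π_1 + π_2 + π_3 + π_4 = 1.
π_1 = 0.24·π_1 + 0.28·π_2 + 0.24·π_3 + 0.24·π_4
π_2 = 0.36·π_1 + 0.24·π_2 + 0.2·π_3 + 0.24·π_4
π_3 = 0.2·π_1 + 0.24·π_2 + 0.28·π_3 + 0.36·π_4
Solving with the normalization constraint gives π = (0.2504, 0.2593, 0.2674, 0.2229).
So the stationary probability of Medium is 0.2593.

0.2593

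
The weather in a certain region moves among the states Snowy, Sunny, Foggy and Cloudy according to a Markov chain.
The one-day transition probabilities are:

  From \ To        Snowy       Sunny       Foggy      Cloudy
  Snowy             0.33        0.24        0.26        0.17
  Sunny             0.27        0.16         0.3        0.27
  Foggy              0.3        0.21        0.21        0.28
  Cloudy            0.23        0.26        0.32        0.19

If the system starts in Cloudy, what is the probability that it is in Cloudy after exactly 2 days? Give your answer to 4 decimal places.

Propagate the distribution vector 2 days from Cloudy.
After 0 days: (0.0000, 0.0000, 0.0000, 1.0000)
After 1 day: (0.2300, 0.2600, 0.3200, 0.1900)
After 2 days: (0.2858, 0.2134, 0.2658, 0.2350)
P(in Cloudy after 2 days) = 0.2350

0.2350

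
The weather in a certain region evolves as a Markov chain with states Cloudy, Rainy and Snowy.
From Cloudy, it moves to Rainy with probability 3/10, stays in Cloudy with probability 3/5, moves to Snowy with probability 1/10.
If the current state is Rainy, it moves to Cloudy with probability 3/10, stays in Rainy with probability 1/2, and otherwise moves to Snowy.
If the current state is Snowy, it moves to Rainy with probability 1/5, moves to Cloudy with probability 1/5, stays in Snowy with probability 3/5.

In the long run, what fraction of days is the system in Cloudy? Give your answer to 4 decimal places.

0.3902

Let the stationary distribution be π with π = πP and π_1 + π_2 + π_3 = 1.
π_1 = 0.6·π_1 + 0.3·π_2 + 0.2·π_3
π_2 = 0.3·π_1 + 0.5·π_2 + 0.2·π_3
Solving with the normalization constraint gives π = (0.3902, 0.3415, 0.2683).
So the stationary probability of Cloudy is 0.3902.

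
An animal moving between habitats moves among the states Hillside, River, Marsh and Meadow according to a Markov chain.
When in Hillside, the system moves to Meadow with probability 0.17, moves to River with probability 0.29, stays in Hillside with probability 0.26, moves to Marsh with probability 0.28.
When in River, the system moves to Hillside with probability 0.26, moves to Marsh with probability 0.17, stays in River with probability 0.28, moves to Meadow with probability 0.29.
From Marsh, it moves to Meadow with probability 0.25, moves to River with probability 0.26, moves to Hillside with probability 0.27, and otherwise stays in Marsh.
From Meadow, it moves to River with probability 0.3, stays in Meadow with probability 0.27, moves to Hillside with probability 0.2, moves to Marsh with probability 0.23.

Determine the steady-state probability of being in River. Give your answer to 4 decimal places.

0.2829

Let the stationary distribution be π with π = πP and π_1 + π_2 + π_3 + π_4 = 1.
π_1 = 0.26·π_1 + 0.26·π_2 + 0.27·π_3 + 0.2·π_4
π_2 = 0.29·π_1 + 0.28·π_2 + 0.26·π_3 + 0.3·π_4
π_3 = 0.28·π_1 + 0.17·π_2 + 0.22·π_3 + 0.23·π_4
Solving with the normalization constraint gives π = (0.2474, 0.2829, 0.2232, 0.2465).
So the stationary probability of River is 0.2829.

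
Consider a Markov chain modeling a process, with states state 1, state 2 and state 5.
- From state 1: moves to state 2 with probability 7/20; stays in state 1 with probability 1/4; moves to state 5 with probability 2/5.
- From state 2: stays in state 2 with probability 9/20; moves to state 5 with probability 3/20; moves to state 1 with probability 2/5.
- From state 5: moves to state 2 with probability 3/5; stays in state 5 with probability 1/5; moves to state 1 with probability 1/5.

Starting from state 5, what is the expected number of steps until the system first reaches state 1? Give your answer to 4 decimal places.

Let t(s) be the expected number of steps to first reach state 1 from state s, with t(state 1) = 0. Conditioning on the first step:
t(state 2) = 1 + 0.45·t(state 2) + 0.15·t(state 5)
t(state 5) = 1 + 0.6·t(state 2) + 0.2·t(state 5)
Solving: t(state 2) = 2.7143, t(state 5) = 3.2857.
Expected steps from state 5 to state 1: 3.2857.

3.2857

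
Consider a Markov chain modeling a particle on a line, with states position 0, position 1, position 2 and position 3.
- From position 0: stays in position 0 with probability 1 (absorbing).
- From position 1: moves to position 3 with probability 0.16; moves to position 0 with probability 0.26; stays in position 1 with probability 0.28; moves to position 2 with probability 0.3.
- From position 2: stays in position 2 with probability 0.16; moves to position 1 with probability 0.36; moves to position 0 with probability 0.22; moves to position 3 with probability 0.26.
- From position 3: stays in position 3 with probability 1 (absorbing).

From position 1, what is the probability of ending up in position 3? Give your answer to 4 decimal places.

Let h(s) be the probability of absorption at position 3 starting from transient state s. Then h(position 3) = 1 and h(position 0) = 0. By first-step analysis:
h(position 1) = 0.26·0 + 0.28·h(position 1) + 0.3·h(position 2) + 0.16·1
h(position 2) = 0.22·0 + 0.36·h(position 1) + 0.16·h(position 2) + 0.26·1
Solving: h(position 1) = 0.4275, h(position 2) = 0.4928.
Starting from position 1, the probability is 0.4275.

0.4275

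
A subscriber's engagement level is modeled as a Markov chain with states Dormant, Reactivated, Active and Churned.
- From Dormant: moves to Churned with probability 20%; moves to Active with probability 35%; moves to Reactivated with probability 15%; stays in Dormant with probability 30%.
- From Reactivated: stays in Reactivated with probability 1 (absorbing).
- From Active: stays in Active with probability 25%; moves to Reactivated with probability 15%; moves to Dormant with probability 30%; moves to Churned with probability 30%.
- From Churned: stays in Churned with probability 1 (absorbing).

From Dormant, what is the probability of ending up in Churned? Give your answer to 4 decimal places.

0.6071

Let h(s) be the probability of absorption at Churned starting from transient state s. Then h(Churned) = 1 and h(Reactivated) = 0. By first-step analysis:
h(Dormant) = 0.3·h(Dormant) + 0.15·0 + 0.35·h(Active) + 0.2·1
h(Active) = 0.3·h(Dormant) + 0.15·0 + 0.25·h(Active) + 0.3·1
Solving: h(Dormant) = 0.6071, h(Active) = 0.6429.
Starting from Dormant, the probability is 0.6071.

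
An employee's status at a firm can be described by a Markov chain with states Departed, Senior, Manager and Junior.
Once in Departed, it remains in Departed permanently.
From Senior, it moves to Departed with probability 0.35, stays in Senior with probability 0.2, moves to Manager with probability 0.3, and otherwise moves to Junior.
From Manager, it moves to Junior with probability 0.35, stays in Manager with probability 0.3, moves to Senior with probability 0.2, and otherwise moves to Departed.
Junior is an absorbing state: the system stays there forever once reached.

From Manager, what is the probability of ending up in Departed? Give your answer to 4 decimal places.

Let h(s) be the probability of absorption at Departed starting from transient state s. Then h(Departed) = 1 and h(Junior) = 0. By first-step analysis:
h(Senior) = 0.35·1 + 0.2·h(Senior) + 0.3·h(Manager) + 0.15·0
h(Manager) = 0.15·1 + 0.2·h(Senior) + 0.3·h(Manager) + 0.35·0
Solving: h(Senior) = 0.5800, h(Manager) = 0.3800.
Starting from Manager, the probability is 0.3800.

0.3800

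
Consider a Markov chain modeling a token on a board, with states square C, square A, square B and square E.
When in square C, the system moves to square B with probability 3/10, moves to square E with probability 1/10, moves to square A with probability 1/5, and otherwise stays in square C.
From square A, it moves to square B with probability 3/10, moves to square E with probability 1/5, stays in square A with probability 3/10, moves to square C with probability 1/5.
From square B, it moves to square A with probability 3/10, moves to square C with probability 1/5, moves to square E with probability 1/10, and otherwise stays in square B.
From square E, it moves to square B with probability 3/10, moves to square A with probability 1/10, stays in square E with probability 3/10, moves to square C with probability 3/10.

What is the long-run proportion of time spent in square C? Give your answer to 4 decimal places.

0.2694

Let the stationary distribution be π with π = πP and π_1 + π_2 + π_3 + π_4 = 1.
π_1 = 0.4·π_1 + 0.2·π_2 + 0.2·π_3 + 0.3·π_4
π_2 = 0.2·π_1 + 0.3·π_2 + 0.3·π_3 + 0.1·π_4
π_3 = 0.3·π_1 + 0.3·π_2 + 0.4·π_3 + 0.3·π_4
Solving with the normalization constraint gives π = (0.2694, 0.2420, 0.3333, 0.1553).
So the stationary probability of square C is 0.2694.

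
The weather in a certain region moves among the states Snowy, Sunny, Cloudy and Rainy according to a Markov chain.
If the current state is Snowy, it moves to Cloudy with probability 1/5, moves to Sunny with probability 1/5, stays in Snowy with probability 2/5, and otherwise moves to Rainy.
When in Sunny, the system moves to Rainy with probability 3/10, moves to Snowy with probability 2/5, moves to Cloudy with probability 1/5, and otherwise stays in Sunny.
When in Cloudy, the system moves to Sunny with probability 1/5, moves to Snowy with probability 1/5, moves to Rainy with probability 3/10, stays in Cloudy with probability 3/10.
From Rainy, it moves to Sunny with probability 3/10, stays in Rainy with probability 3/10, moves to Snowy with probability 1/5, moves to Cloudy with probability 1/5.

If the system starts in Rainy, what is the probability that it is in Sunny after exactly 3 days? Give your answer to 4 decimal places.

Propagate the distribution vector 3 days from Rainy.
After 0 days: (0.0000, 0.0000, 0.0000, 1.0000)
After 1 day: (0.2000, 0.3000, 0.2000, 0.3000)
After 2 days: (0.3000, 0.2000, 0.2200, 0.2800)
After 3 days: (0.3000, 0.2080, 0.2220, 0.2700)
P(in Sunny after 3 days) = 0.2080

0.2080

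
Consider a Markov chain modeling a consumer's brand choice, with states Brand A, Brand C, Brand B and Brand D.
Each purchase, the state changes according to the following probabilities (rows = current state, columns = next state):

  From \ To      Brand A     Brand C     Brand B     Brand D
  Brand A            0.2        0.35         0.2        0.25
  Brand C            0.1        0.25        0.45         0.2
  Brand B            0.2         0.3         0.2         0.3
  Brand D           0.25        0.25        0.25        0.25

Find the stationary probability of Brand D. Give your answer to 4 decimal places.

Let the stationary distribution be π with π = πP and π_1 + π_2 + π_3 + π_4 = 1.
π_1 = 0.2·π_1 + 0.1·π_2 + 0.2·π_3 + 0.25·π_4
π_2 = 0.35·π_1 + 0.25·π_2 + 0.3·π_3 + 0.25·π_4
π_3 = 0.2·π_1 + 0.45·π_2 + 0.2·π_3 + 0.25·π_4
Solving with the normalization constraint gives π = (0.1842, 0.2826, 0.2831, 0.2500).
So the stationary probability of Brand D is 0.2500.

0.2500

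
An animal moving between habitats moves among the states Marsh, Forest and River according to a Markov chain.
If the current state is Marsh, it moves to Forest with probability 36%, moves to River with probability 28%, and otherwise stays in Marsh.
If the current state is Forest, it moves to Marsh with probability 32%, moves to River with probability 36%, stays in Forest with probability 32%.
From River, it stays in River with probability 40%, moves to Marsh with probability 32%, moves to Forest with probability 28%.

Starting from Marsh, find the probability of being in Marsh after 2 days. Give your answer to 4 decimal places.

Sum over the intermediate state after 1 day:
P = P(Marsh→Marsh)·P(Marsh→Marsh) + P(Marsh→Forest)·P(Forest→Marsh) + P(Marsh→River)·P(River→Marsh)
  = 0.36×0.36 + 0.36×0.32 + 0.28×0.32
  = 0.1296 + 0.1152 + 0.0896 = 0.3344

0.3344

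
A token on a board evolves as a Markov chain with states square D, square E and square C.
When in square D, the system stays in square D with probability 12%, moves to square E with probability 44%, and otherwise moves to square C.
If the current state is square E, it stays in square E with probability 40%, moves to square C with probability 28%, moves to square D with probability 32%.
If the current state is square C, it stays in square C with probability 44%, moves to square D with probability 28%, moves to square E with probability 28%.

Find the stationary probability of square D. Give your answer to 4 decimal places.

0.2539

Let the stationary distribution be π with π = πP and π_1 + π_2 + π_3 = 1.
π_1 = 0.12·π_1 + 0.32·π_2 + 0.28·π_3
π_2 = 0.44·π_1 + 0.4·π_2 + 0.28·π_3
Solving with the normalization constraint gives π = (0.2539, 0.3644, 0.3817).
So the stationary probability of square D is 0.2539.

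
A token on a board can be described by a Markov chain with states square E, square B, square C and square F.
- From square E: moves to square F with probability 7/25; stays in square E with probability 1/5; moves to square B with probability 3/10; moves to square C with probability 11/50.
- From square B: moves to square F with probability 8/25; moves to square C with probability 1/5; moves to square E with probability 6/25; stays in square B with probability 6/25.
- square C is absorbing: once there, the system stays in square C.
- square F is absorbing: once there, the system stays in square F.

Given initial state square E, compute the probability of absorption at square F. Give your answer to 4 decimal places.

0.5761

Let h(s) be the probability of absorption at square F starting from transient state s. Then h(square F) = 1 and h(square C) = 0. By first-step analysis:
h(square E) = 0.2·h(square E) + 0.3·h(square B) + 0.22·0 + 0.28·1
h(square B) = 0.24·h(square E) + 0.24·h(square B) + 0.2·0 + 0.32·1
Solving: h(square E) = 0.5761, h(square B) = 0.6030.
Starting from square E, the probability is 0.5761.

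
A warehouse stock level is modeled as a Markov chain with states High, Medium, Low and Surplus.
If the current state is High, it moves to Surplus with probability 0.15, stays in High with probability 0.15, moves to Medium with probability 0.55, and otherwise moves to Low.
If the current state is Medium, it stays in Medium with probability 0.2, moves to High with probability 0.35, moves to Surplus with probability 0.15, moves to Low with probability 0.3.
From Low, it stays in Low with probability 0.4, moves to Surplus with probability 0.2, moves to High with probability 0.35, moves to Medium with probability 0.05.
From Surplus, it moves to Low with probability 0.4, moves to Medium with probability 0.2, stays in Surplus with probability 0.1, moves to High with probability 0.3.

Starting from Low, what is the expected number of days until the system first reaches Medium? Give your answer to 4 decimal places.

4.5946

Let t(s) be the expected number of days to first reach Medium from state s, with t(Medium) = 0. Conditioning on the first day:
t(High) = 1 + 0.15·t(High) + 0.15·t(Low) + 0.15·t(Surplus)
t(Low) = 1 + 0.35·t(High) + 0.4·t(Low) + 0.2·t(Surplus)
t(Surplus) = 1 + 0.3·t(High) + 0.4·t(Low) + 0.1·t(Surplus)
Solving: t(High) = 2.7027, t(Low) = 4.5946, t(Surplus) = 4.0541.
Expected days from Low to Medium: 4.5946.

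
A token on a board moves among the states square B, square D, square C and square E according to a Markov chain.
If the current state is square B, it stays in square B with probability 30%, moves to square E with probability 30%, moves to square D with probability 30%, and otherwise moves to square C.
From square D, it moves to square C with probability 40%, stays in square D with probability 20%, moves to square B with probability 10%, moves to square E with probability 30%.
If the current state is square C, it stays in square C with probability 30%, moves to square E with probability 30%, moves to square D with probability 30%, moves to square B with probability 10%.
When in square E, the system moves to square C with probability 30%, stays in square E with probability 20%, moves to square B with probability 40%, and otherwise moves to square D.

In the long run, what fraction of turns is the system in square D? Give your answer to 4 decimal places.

Let the stationary distribution be π with π = πP and π_1 + π_2 + π_3 + π_4 = 1.
π_1 = 0.3·π_1 + 0.1·π_2 + 0.1·π_3 + 0.4·π_4
π_2 = 0.3·π_1 + 0.2·π_2 + 0.3·π_3 + 0.1·π_4
π_3 = 0.1·π_1 + 0.4·π_2 + 0.3·π_3 + 0.3·π_4
Solving with the normalization constraint gives π = (0.2273, 0.2231, 0.2769, 0.2727).
So the stationary probability of square D is 0.2231.

0.2231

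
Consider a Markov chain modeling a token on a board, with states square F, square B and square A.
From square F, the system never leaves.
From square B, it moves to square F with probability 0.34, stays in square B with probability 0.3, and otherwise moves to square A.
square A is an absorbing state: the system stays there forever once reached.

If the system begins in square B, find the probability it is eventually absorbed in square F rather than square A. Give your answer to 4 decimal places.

Let h(s) be the probability of absorption at square F starting from transient state s. Then h(square F) = 1 and h(square A) = 0. By first-step analysis:
h(square B) = 0.34·1 + 0.3·h(square B) + 0.36·0
Solving: h(square B) = 0.4857.
Starting from square B, the probability is 0.4857.

0.4857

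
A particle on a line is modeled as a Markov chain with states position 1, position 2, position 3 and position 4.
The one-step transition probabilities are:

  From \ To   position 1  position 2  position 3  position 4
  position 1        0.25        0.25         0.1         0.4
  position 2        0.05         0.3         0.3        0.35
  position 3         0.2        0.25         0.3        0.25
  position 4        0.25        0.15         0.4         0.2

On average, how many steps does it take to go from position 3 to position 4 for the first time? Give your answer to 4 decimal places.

3.3150

Let t(s) be the expected number of steps to first reach position 4 from state s, with t(position 4) = 0. Conditioning on the first step:
t(position 1) = 1 + 0.25·t(position 1) + 0.25·t(position 2) + 0.1·t(position 3)
t(position 2) = 1 + 0.05·t(position 1) + 0.3·t(position 2) + 0.3·t(position 3)
t(position 3) = 1 + 0.2·t(position 1) + 0.25·t(position 2) + 0.3·t(position 3)
Solving: t(position 1) = 2.7916, t(position 2) = 3.0487, t(position 3) = 3.3150.
Expected steps from position 3 to position 4: 3.3150.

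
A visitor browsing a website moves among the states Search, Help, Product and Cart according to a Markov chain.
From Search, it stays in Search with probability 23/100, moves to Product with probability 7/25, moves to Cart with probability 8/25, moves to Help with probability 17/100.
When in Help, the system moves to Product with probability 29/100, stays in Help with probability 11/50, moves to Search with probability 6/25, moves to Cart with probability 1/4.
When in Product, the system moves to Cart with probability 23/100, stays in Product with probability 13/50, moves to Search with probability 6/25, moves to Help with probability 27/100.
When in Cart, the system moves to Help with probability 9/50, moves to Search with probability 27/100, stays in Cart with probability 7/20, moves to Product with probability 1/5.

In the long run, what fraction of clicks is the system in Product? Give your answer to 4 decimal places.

Let the stationary distribution be π with π = πP and π_1 + π_2 + π_3 + π_4 = 1.
π_1 = 0.23·π_1 + 0.24·π_2 + 0.24·π_3 + 0.27·π_4
π_2 = 0.17·π_1 + 0.22·π_2 + 0.27·π_3 + 0.18·π_4
π_3 = 0.28·π_1 + 0.29·π_2 + 0.26·π_3 + 0.2·π_4
Solving with the normalization constraint gives π = (0.2463, 0.2087, 0.2537, 0.2913).
So the stationary probability of Product is 0.2537.

0.2537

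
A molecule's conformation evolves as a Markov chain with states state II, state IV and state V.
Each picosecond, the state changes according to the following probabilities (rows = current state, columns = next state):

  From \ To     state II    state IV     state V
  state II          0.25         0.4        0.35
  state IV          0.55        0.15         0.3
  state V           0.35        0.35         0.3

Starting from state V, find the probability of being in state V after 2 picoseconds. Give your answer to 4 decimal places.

Sum over the intermediate state after 1 picosecond:
P = P(state V→state II)·P(state II→state V) + P(state V→state IV)·P(state IV→state V) + P(state V→state V)·P(state V→state V)
  = 0.35×0.35 + 0.35×0.3 + 0.3×0.3
  = 0.1225 + 0.1050 + 0.0900 = 0.3175

0.3175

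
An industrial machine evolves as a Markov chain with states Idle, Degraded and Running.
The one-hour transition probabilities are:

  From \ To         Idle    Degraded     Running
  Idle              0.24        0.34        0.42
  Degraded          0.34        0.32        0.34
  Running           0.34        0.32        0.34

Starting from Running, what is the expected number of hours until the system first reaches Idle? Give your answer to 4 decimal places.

Let t(s) be the expected number of hours to first reach Idle from state s, with t(Idle) = 0. Conditioning on the first hour:
t(Degraded) = 1 + 0.32·t(Degraded) + 0.34·t(Running)
t(Running) = 1 + 0.32·t(Degraded) + 0.34·t(Running)
Solving: t(Degraded) = 2.9412, t(Running) = 2.9412.
Expected hours from Running to Idle: 2.9412.

2.9412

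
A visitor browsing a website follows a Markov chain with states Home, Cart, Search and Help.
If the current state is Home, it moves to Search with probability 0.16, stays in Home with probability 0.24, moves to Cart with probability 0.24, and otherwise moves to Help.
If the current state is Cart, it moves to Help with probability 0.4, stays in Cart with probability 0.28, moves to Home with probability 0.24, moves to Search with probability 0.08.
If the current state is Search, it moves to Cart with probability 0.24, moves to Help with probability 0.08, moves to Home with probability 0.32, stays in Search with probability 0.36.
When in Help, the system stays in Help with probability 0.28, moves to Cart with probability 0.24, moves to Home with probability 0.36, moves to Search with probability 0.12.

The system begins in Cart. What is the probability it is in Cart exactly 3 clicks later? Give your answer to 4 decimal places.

0.2500

Propagate the distribution vector 3 clicks from Cart.
After 0 clicks: (0.0000, 1.0000, 0.0000, 0.0000)
After 1 click: (0.2400, 0.2800, 0.0800, 0.4000)
After 2 clicks: (0.2944, 0.2512, 0.1376, 0.3168)
After 3 clicks: (0.2890, 0.2500, 0.1548, 0.3062)
P(in Cart after 3 clicks) = 0.2500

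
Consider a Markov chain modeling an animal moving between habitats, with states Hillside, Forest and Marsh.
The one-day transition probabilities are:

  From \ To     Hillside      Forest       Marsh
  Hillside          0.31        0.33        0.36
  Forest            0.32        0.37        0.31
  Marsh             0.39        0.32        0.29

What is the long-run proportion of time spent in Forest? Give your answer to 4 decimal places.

Let the stationary distribution be π with π = πP and π_1 + π_2 + π_3 = 1.
π_1 = 0.31·π_1 + 0.32·π_2 + 0.39·π_3
π_2 = 0.33·π_1 + 0.37·π_2 + 0.32·π_3
Solving with the normalization constraint gives π = (0.3390, 0.3404, 0.3205).
So the stationary probability of Forest is 0.3404.

0.3404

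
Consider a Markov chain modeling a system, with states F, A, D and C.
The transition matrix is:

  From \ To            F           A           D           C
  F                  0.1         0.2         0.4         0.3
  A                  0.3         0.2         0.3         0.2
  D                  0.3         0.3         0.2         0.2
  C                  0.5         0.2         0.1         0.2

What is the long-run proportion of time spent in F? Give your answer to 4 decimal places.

0.2881

Let the stationary distribution be π with π = πP and π_1 + π_2 + π_3 + π_4 = 1.
π_1 = 0.1·π_1 + 0.3·π_2 + 0.3·π_3 + 0.5·π_4
π_2 = 0.2·π_1 + 0.2·π_2 + 0.3·π_3 + 0.2·π_4
π_3 = 0.4·π_1 + 0.3·π_2 + 0.2·π_3 + 0.1·π_4
Solving with the normalization constraint gives π = (0.2881, 0.2257, 0.2573, 0.2288).
So the stationary probability of F is 0.2881.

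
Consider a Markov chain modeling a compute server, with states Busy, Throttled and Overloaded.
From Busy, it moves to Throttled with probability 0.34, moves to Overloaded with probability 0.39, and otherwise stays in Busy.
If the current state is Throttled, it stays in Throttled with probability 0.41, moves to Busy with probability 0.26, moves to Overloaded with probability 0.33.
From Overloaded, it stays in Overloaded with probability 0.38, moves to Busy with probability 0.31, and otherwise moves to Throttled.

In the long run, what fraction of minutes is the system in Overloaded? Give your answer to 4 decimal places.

0.3651

Let the stationary distribution be π with π = πP and π_1 + π_2 + π_3 = 1.
π_1 = 0.27·π_1 + 0.26·π_2 + 0.31·π_3
π_2 = 0.34·π_1 + 0.41·π_2 + 0.31·π_3
Solving with the normalization constraint gives π = (0.2811, 0.3538, 0.3651).
So the stationary probability of Overloaded is 0.3651.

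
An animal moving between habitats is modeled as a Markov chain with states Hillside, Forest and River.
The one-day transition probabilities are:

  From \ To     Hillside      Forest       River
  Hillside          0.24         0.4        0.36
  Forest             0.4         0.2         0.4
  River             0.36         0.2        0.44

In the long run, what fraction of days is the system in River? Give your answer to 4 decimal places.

0.4029

Let the stationary distribution be π with π = πP and π_1 + π_2 + π_3 = 1.
π_1 = 0.24·π_1 + 0.4·π_2 + 0.36·π_3
π_2 = 0.4·π_1 + 0.2·π_2 + 0.2·π_3
Solving with the normalization constraint gives π = (0.3309, 0.2662, 0.4029).
So the stationary probability of River is 0.4029.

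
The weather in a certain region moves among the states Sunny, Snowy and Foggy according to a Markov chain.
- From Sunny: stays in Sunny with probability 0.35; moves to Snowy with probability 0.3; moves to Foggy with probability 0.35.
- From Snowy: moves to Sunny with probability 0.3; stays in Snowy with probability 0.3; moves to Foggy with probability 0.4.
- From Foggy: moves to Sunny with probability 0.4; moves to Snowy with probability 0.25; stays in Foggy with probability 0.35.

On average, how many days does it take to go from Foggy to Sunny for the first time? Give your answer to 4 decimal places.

Let t(s) be the expected number of days to first reach Sunny from state s, with t(Sunny) = 0. Conditioning on the first day:
t(Snowy) = 1 + 0.3·t(Snowy) + 0.4·t(Foggy)
t(Foggy) = 1 + 0.25·t(Snowy) + 0.35·t(Foggy)
Solving: t(Snowy) = 2.9577, t(Foggy) = 2.6761.
Expected days from Foggy to Sunny: 2.6761.

2.6761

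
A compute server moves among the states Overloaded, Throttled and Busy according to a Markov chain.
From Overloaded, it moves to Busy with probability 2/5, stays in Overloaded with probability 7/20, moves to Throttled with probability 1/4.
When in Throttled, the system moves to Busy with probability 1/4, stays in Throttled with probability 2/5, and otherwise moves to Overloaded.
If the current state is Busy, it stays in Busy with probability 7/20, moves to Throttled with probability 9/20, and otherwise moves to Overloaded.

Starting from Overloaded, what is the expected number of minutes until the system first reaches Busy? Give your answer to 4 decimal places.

2.8099

Let t(s) be the expected number of minutes to first reach Busy from state s, with t(Busy) = 0. Conditioning on the first minute:
t(Overloaded) = 1 + 0.35·t(Overloaded) + 0.25·t(Throttled)
t(Throttled) = 1 + 0.35·t(Overloaded) + 0.4·t(Throttled)
Solving: t(Overloaded) = 2.8099, t(Throttled) = 3.3058.
Expected minutes from Overloaded to Busy: 2.8099.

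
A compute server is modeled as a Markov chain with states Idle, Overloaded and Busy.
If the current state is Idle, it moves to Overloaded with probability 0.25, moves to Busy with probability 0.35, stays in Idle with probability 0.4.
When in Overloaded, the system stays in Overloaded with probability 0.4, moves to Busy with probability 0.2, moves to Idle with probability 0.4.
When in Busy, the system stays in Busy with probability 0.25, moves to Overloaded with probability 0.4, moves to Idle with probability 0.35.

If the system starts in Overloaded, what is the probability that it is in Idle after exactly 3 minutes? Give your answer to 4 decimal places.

Propagate the distribution vector 3 minutes from Overloaded.
After 0 minutes: (0.0000, 1.0000, 0.0000)
After 1 minute: (0.4000, 0.4000, 0.2000)
After 2 minutes: (0.3900, 0.3400, 0.2700)
After 3 minutes: (0.3865, 0.3415, 0.2720)
P(in Idle after 3 minutes) = 0.3865

0.3865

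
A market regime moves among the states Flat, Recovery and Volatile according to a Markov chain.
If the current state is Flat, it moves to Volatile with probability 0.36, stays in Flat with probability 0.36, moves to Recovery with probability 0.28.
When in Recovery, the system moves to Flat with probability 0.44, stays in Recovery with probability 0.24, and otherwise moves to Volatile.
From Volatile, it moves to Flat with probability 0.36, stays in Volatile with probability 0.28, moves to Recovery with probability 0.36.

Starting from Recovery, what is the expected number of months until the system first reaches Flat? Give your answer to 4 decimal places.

Let t(s) be the expected number of months to first reach Flat from state s, with t(Flat) = 0. Conditioning on the first month:
t(Recovery) = 1 + 0.24·t(Recovery) + 0.32·t(Volatile)
t(Volatile) = 1 + 0.36·t(Recovery) + 0.28·t(Volatile)
Solving: t(Recovery) = 2.4074, t(Volatile) = 2.5926.
Expected months from Recovery to Flat: 2.4074.

2.4074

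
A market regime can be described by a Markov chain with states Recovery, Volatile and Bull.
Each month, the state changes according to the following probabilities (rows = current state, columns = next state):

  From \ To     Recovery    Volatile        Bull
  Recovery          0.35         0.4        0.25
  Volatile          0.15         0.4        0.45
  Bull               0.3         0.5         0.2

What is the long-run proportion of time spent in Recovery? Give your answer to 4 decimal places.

0.2476

Let the stationary distribution be π with π = πP and π_1 + π_2 + π_3 = 1.
π_1 = 0.35·π_1 + 0.15·π_2 + 0.3·π_3
π_2 = 0.4·π_1 + 0.4·π_2 + 0.5·π_3
Solving with the normalization constraint gives π = (0.2476, 0.4320, 0.3204).
So the stationary probability of Recovery is 0.2476.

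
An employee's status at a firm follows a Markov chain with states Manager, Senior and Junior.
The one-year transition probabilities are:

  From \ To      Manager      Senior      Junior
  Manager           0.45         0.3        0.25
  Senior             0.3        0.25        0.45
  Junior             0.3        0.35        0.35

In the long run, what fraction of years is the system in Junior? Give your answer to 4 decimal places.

0.3449

Let the stationary distribution be π with π = πP and π_1 + π_2 + π_3 = 1.
π_1 = 0.45·π_1 + 0.3·π_2 + 0.3·π_3
π_2 = 0.3·π_1 + 0.25·π_2 + 0.35·π_3
Solving with the normalization constraint gives π = (0.3529, 0.3021, 0.3449).
So the stationary probability of Junior is 0.3449.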